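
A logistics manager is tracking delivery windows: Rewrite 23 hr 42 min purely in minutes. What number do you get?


Hours: 23
Extra minutes: 42
Minutes per hour: 60
Hours to minutes: 23 x 60 = 1380
Total: 1380 + 42 = 1422

1422


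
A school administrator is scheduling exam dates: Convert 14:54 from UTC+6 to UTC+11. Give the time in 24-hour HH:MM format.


Local time: 14:54 at UTC+6 (offset 6h)
Target zone: UTC+11 (offset 11h)
Difference: 11 - (6) = 5 hours
Calculation: 14 + (5) = 19
Result: 19:54

19:54


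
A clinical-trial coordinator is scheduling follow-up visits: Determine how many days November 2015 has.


Month: November
Year: 2015
November is a 30-day month
Total: 30 days

30


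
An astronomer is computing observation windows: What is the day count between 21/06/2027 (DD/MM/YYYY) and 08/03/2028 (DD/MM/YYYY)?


Start date: 2027-06-21
End date: 2028-03-08
Jun 2027: +10 days
Jul 2027: +31 days
Aug 2027: +31 days
... (7 more months)
Total: 261 days

261


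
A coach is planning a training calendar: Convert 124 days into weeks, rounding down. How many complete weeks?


Total days: 124
Days per week: 7
Division: 124 / 7 = 17 remainder 5
Complete weeks: 17
Remaining days: 5

17


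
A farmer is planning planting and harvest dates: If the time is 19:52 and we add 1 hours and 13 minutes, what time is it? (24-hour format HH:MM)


Start time: 19:52
Adding: 1 hours 13 minutes
Minutes: 52 + 13 = 65
Minute overflow: 65 >= 60, so carry 1 hour, minutes = 5
Hours: 19 + 1 + 1 = 21
Result: 21:05

21:05


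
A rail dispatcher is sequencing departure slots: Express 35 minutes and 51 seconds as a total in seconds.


Minutes: 35
Seconds: 51
Convert minutes to seconds: 35 x 60 = 2100
Add remaining seconds: 2100 + 51 = 2151

2151


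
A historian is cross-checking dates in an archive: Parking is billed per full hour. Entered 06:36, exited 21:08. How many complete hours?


Start: 06:36
End: 21:08
Hour difference: 21 - 6 = 15 hours
Minute difference: 8 - 36 = -28 minutes
Total minutes: 872
Complete hours: 872 / 60 = 14 (remainder 32)

14


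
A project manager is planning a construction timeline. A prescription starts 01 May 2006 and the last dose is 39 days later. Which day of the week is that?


Start: 2006-05-01 (Monday)
Step 1 - find target date: add 39 days
  2006-05-01 + 39 days = 2006-06-09
Step 2 - day of week:
  39 mod 7 = 4
  Monday + 4 days -> Friday
Result: Friday (2006-06-09)

Friday


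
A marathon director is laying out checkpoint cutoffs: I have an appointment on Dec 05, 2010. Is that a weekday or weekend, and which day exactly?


Date: 2010-12-05
January 1, 2010 is a Friday
Day of year: 339
Offset from Jan 1: 338 days
338 mod 7 = 2
Result: Sunday

Sunday


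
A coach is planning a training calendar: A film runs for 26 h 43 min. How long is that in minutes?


Hours: 26
Minutes: 43
Convert hours to minutes: 26 x 60 = 1560
Add remaining minutes: 1560 + 43 = 1603

1603


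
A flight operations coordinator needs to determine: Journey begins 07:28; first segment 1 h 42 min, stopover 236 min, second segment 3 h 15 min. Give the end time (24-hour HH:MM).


Depart: 07:28
Leg 1: +102 min -> 09:10
Layover: +236 min -> 13:06
Leg 2: +195 min -> 16:21
Total travel: 533 minutes = 8h 53m
Arrival: 16:21

16:21


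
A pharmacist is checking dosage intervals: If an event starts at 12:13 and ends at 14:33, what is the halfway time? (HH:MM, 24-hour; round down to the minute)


Start time: 12:13 = 733 minutes from midnight
End time: 14:33 = 873 minutes from midnight
Sum: 733 + 873 = 1606
Midpoint: 1606 / 2 = 803 minutes
Convert: 803 / 60 = 13 hours, 23 minutes
Result: 13:23

13:23


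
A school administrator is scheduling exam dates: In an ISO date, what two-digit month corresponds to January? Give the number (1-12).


Calendar month order:
1. January <--
2. February
January is month number 1

1


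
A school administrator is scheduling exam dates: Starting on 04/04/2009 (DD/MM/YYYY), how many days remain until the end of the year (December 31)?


Start: April 04, 2009
End: December 31, 2009
Days left in April: 26
May: 31
June: 30
July: 31
August: 31
... plus remaining months
Sum of remaining months: 245
Total: 26 + 245 = 271

271


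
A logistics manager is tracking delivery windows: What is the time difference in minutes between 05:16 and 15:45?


Start time: 05:16 = 316 minutes from midnight
End time: 15:45 = 945 minutes from midnight
Difference: 945 - 316 = 629 minutes
That is 10 hours and 29 minutes

629


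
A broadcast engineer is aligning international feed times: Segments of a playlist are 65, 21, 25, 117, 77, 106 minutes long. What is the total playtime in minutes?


Durations: 65, 21, 25, 117, 77, 106
Running sum: 65
+ 21 = 86
+ 25 = 111
+ 117 = 228
+ 77 = 305
+ 106 = 411
Total duration: 411 minutes
That is 6 hours and 51 minutes

411


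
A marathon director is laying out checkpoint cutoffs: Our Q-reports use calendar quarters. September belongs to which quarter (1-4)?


Month: September (month 9)
Q1: January-March (months 1-3)
Q2: April-June (months 4-6)
Q3: July-September (months 7-9)
Q4: October-December (months 10-12)
Month 9 falls in Q3

3


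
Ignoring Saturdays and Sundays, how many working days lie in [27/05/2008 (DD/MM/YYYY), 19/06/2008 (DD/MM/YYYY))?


Start: 2008-05-27 (Tuesday)
End (exclusive): 2008-06-19 (Thursday)
Total calendar days: 23
Full weeks: 23 // 7 = 3 -> 15 weekdays
Remaining 2 days starting on Tuesday:
  Tue(w), Wed(w) -> 2 weekdays
Total business days: 15 + 2 = 17

17


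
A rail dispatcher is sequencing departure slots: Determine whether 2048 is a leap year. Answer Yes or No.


Year: 2048
Divisible by 4? 2048 / 4 = 512.0 -> Yes
Divisible by 100? 2048 / 100 = 20.48 -> No
Divisible by 4 but not 100, so it IS a leap year

Yes


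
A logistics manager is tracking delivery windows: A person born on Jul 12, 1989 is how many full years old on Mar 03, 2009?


Birth: 1989-07-12
Reference: 2009-03-03
Year difference: 2009 - 1989 = 20
Has birthday (07-12) occurred by 03-03? No
Birthday not yet reached this year -> subtract 1
Age in full years: 19

19


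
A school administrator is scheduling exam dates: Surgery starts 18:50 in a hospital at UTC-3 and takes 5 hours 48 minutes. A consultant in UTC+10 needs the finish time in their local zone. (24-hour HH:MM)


Start: 18:50 in UTC-3
Step 1 - add duration:
  minutes: 50 + 48 = 98 (carry 1h)
  hours: 18 + 5 + 1 = 24
  end in UTC-3: 00:38
Step 2 - convert UTC-3 -> UTC+10:
  offset difference: 10 - (-3) = 13 hours
  0 + (13) = 13 -> mod 24 = 13
Result: 13:38 in UTC+10

13:38


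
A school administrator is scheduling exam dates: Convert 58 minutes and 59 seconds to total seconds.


Minutes: 58
Extra seconds: 59
Seconds per minute: 60
Minutes to seconds: 58 x 60 = 3480
Total: 3480 + 59 = 3539

3539


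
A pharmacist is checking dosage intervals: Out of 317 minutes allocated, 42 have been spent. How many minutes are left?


Total budget: 317 minutes
Time used: 42 minutes
Remaining: 317 - 42 = 275 minutes
Percent used: 13.2%
Percent remaining: 86.8%

275


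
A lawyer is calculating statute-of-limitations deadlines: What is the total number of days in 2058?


Year: 2058
Check leap year rules:
Divisible by 4? No
2058 is not a leap year
Days: 365

365


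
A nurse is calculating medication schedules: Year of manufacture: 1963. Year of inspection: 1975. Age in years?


Birth year: 1963
Current year: 1975
Age = current year - birth year
Age = 1975 - 1963 = 12

12


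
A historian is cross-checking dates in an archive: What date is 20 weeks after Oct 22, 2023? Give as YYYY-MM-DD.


Start: 2023-10-22
Weeks to add: 20
Convert to days: 20 x 7 = 140 days
Add 140 days to 2023-10-22
Result: 2024-03-10

2024-03-10


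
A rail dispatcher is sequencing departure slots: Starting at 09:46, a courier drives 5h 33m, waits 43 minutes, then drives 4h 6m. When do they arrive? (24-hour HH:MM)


Depart: 09:46
Leg 1: +333 min -> 15:19
Layover: +43 min -> 16:02
Leg 2: +246 min -> 20:08
Total travel: 622 minutes = 10h 22m
Arrival: 20:08

20:08


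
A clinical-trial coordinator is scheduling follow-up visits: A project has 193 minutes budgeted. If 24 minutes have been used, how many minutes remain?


Total budget: 193 minutes
Time used: 24 minutes
Remaining: 193 - 24 = 169 minutes
Percent used: 12.4%
Percent remaining: 87.6%

169


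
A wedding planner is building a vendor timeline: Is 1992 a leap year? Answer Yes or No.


Year: 1992
Divisible by 4? 1992 / 4 = 498.0 -> Yes
Divisible by 100? 1992 / 100 = 19.92 -> No
Divisible by 4 but not 100, so it IS a leap year

Yes


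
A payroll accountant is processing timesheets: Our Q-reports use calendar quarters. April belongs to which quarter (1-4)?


Month: April (month 4)
Q1: January-March (months 1-3)
Q2: April-June (months 4-6)
Q3: July-September (months 7-9)
Q4: October-December (months 10-12)
Month 4 falls in Q2

2


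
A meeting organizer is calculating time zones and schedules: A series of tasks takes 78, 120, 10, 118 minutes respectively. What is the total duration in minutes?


Durations: 78, 120, 10, 118
Running sum: 78
+ 120 = 198
+ 10 = 208
+ 118 = 326
Total duration: 326 minutes
That is 5 hours and 26 minutes

326


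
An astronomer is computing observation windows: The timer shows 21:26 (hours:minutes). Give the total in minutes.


Hours: 21
Minutes: 26
Convert hours to minutes: 21 x 60 = 1260
Add remaining minutes: 1260 + 26 = 1286

1286


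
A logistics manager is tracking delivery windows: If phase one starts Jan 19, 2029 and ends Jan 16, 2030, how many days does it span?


Start date: 2029-01-19
End date: 2030-01-16
Jan 2029: +13 days
Feb 2029: +28 days
Mar 2029: +31 days
... (10 more months)
Total: 362 days

362


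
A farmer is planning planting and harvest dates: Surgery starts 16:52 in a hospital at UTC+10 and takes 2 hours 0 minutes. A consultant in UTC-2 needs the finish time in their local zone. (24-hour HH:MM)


Start: 16:52 in UTC+10
Step 1 - add duration:
  minutes: 52 + 0 = 52
  hours: 16 + 2 + 0 = 18
  end in UTC+10: 18:52
Step 2 - convert UTC+10 -> UTC-2:
  offset difference: -2 - (10) = -12 hours
  18 + (-12) = 6 -> mod 24 = 6
Result: 06:52 in UTC-2

06:52


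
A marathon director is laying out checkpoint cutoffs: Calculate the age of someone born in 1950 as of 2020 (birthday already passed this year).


Birth year: 1950
Current year: 2020
Age = current year - birth year
Age = 2020 - 1950 = 70

70


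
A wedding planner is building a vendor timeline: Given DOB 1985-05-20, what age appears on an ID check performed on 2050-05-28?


Birth: 1985-05-20
Reference: 2050-05-28
Year difference: 2050 - 1985 = 65
Has birthday (05-20) occurred by 05-28? Yes
Age in full years: 65

65


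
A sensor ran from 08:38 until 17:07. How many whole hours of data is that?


Start: 08:38
End: 17:07
Hour difference: 17 - 8 = 9 hours
Minute difference: 7 - 38 = -31 minutes
Total minutes: 509
Complete hours: 509 / 60 = 8 (remainder 29)

8


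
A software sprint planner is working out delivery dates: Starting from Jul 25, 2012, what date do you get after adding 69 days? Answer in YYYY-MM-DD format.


Start: 2012-07-25
Adding 69 days
Days remaining in July: 6
After July: 63 days still to add
August 2012: 31 days, 32 remaining
September 2012: 30 days, 2 remaining
October 2012 has 31 days, need 2
Result: 2012-10-02

2012-10-02


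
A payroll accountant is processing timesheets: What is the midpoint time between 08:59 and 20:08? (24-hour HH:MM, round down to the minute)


Start time: 08:59 = 539 minutes from midnight
End time: 20:08 = 1208 minutes from midnight
Sum: 539 + 1208 = 1747
Midpoint: 1747 / 2 = 873 minutes
Convert: 873 / 60 = 14 hours, 33 minutes
Result: 14:33

14:33


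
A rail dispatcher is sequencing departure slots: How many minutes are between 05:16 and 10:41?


Start time: 05:16 = 316 minutes from midnight
End time: 10:41 = 641 minutes from midnight
Difference: 641 - 316 = 325 minutes
That is 5 hours and 25 minutes

325


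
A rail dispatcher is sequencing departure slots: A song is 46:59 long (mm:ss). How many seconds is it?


Minutes: 46
Extra seconds: 59
Seconds per minute: 60
Minutes to seconds: 46 x 60 = 2760
Total: 2760 + 59 = 2819

2819


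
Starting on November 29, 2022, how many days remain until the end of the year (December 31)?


Start: November 29, 2022
End: December 31, 2022
Days left in November: 1
December: 31
Sum of remaining months: 31
Total: 1 + 31 = 32

32


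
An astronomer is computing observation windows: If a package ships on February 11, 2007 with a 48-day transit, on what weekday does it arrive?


Start: 2007-02-11 (Sunday)
Step 1 - find target date: add 48 days
  2007-02-11 + 48 days = 2007-03-31
Step 2 - day of week:
  48 mod 7 = 6
  Sunday + 6 days -> Saturday
Result: Saturday (2007-03-31)

Saturday


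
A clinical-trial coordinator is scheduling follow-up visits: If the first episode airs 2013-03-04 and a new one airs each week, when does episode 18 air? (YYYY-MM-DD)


First occurrence: 2013-03-04 (occurrence 1)
Each occurrence is 7 days after the previous.
Occurrence 18 is 17 weeks after the first.
17 weeks = 119 days
2013-03-04 + 119 days = 2013-07-01

2013-07-01


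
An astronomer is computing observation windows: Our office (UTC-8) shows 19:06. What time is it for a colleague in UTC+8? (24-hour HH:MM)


Local time: 19:06 at UTC-8 (offset -8h)
Target zone: UTC+8 (offset 8h)
Difference: 8 - (-8) = 16 hours
Calculation: 19 + (16) = 35
Wraparound: (35) mod 24 = 11
Result: 11:06

11:06


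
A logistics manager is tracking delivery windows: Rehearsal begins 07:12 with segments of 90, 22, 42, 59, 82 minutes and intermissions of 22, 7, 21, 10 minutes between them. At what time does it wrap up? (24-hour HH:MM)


Start: 07:12 = 432 min from midnight
  after task 1 (90 min): 08:42
  after break (22 min): 09:04
  after task 2 (22 min): 09:26
  after break (7 min): 09:33
  after task 3 (42 min): 10:15
  after break (21 min): 10:36
  after task 4 (59 min): 11:35
  after break (10 min): 11:45
  after task 5 (82 min): 13:07
Total elapsed: 355 minutes
End time: 13:07

13:07


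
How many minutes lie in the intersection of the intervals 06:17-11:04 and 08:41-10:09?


Interval A: [377, 664] minutes from midnight
Interval B: [521, 609] minutes from midnight
Overlap start = max(377, 521) = 521
Overlap end = min(664, 609) = 609
Overlap = 609 - 521 = 88 minutes

88


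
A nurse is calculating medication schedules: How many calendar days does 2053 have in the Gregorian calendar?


Year: 2053
Check leap year rules:
Divisible by 4? No
2053 is not a leap year
Days: 365

365


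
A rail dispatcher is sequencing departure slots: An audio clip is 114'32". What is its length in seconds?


Minutes: 114
Seconds: 32
Convert minutes to seconds: 114 x 60 = 6840
Add remaining seconds: 6840 + 32 = 6872

6872


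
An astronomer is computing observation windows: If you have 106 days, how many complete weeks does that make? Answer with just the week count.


Total days: 106
Days per week: 7
Division: 106 / 7 = 15 remainder 1
Complete weeks: 15
Remaining days: 1

15


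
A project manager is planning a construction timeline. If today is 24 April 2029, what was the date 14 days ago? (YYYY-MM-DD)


Start: 2029-04-24
Subtracting 14 days
Days already passed in April: 24
Result: 2029-04-10

2029-04-10


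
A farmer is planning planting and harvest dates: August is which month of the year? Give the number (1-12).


Calendar month order:
7. July
8. August <--
9. September
August is month number 8

8


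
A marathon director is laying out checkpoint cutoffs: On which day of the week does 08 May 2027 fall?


Date: 2027-05-08
January 1, 2027 is a Friday
Day of year: 128
Offset from Jan 1: 127 days
127 mod 7 = 1
Result: Saturday

Saturday


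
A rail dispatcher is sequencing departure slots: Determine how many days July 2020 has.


Month: July
Year: 2020
July is a 31-day month
Total: 31 days

31


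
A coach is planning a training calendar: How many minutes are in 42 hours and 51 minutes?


Hours: 42
Extra minutes: 51
Minutes per hour: 60
Hours to minutes: 42 x 60 = 2520
Total: 2520 + 51 = 2571

2571


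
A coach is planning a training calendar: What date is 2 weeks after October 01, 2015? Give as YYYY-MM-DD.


Start: 2015-10-01
Weeks to add: 2
Convert to days: 2 x 7 = 14 days
Add 14 days to 2015-10-01
Result: 2015-10-15

2015-10-15


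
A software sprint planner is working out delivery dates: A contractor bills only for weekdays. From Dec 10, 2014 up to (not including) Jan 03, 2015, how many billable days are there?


Start: 2014-12-10 (Wednesday)
End (exclusive): 2015-01-03 (Saturday)
Total calendar days: 24
Full weeks: 24 // 7 = 3 -> 15 weekdays
Remaining 3 days starting on Wednesday:
  Wed(w), Thu(w), Fri(w) -> 3 weekdays
Total business days: 15 + 3 = 18

18


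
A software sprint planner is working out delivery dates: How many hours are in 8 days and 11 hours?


Days: 8
Extra hours: 11
Hours per day: 24
Days to hours: 8 x 24 = 192
Total: 192 + 11 = 203

203


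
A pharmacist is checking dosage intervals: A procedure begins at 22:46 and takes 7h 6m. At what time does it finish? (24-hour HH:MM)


Start time: 22:46
Adding: 7 hours 6 minutes
Minutes: 46 + 6 = 52
Hours: 22 + 7 + 0 = 29
Hour wraparound: 29 mod 24 = 5
Result: 05:52

05:52


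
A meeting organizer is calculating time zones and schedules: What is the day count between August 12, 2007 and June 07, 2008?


Start date: 2007-08-12
End date: 2008-06-07
Aug 2007: +20 days
Sep 2007: +30 days
Oct 2007: +31 days
... (8 more months)
Total: 300 days

300


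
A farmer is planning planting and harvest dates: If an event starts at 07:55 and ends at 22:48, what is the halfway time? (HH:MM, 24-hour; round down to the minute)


Start time: 07:55 = 475 minutes from midnight
End time: 22:48 = 1368 minutes from midnight
Sum: 475 + 1368 = 1843
Midpoint: 1843 / 2 = 921 minutes
Convert: 921 / 60 = 15 hours, 21 minutes
Result: 15:21

15:21


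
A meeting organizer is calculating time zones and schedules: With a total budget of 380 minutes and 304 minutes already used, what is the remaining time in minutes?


Total budget: 380 minutes
Time used: 304 minutes
Remaining: 380 - 304 = 76 minutes
Percent used: 80.0%
Percent remaining: 20.0%

76


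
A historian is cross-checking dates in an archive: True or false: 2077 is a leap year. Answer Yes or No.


Year: 2077
Divisible by 4? 2077 / 4 = 519.25 -> No
Not divisible by 4, so NOT a leap year

No


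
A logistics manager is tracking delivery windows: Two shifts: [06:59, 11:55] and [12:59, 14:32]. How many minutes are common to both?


Interval A: [419, 715] minutes from midnight
Interval B: [779, 872] minutes from midnight
Overlap start = max(419, 779) = 779
Overlap end = min(715, 872) = 715
End <= start, so the intervals do not overlap: 0 minutes

0


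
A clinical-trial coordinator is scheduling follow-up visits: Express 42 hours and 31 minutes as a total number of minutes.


Hours: 42
Extra minutes: 31
Minutes per hour: 60
Hours to minutes: 42 x 60 = 2520
Total: 2520 + 31 = 2551

2551


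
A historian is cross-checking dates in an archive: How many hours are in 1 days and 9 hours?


Days: 1
Extra hours: 9
Hours per day: 24
Days to hours: 1 x 24 = 24
Total: 24 + 9 = 33

33


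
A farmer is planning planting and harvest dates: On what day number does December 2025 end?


Month: December
Year: 2025
December is a 31-day month
Total: 31 days

31


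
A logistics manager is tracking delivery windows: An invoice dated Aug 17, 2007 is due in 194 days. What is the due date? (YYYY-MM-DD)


Start: 2007-08-17
Adding 194 days
Days remaining in August: 14
After August: 180 days still to add
September 2007: 30 days, 150 remaining
October 2007: 31 days, 119 remaining
November 2007: 30 days, 89 remaining
December 2007: 31 days, 58 remaining
Result: 2008-02-27

2008-02-27


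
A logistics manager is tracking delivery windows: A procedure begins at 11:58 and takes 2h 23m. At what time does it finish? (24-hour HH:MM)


Start time: 11:58
Adding: 2 hours 23 minutes
Minutes: 58 + 23 = 81
Minute overflow: 81 >= 60, so carry 1 hour, minutes = 21
Hours: 11 + 2 + 1 = 14
Result: 14:21

14:21


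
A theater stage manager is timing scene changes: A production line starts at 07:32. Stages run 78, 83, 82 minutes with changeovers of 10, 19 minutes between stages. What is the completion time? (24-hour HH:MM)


Start: 07:32 = 452 min from midnight
  after task 1 (78 min): 08:50
  after break (10 min): 09:00
  after task 2 (83 min): 10:23
  after break (19 min): 10:42
  after task 3 (82 min): 12:04
Total elapsed: 272 minutes
End time: 12:04

12:04


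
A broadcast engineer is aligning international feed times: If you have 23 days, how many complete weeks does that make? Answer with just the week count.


Total days: 23
Days per week: 7
Division: 23 / 7 = 3 remainder 2
Complete weeks: 3
Remaining days: 2

3


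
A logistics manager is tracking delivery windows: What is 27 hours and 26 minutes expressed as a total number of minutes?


Hours: 27
Minutes: 26
Convert hours to minutes: 27 x 60 = 1620
Add remaining minutes: 1620 + 26 = 1646

1646


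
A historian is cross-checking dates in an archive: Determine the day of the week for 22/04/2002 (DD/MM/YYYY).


Date: 2002-04-22
January 1, 2002 is a Tuesday
Day of year: 112
Offset from Jan 1: 111 days
111 mod 7 = 6
Result: Monday

Monday


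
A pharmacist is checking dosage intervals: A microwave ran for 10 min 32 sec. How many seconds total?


Minutes: 10
Extra seconds: 32
Seconds per minute: 60
Minutes to seconds: 10 x 60 = 600
Total: 600 + 32 = 632

632


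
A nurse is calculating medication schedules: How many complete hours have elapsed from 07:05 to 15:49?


Start: 07:05
End: 15:49
Hour difference: 15 - 7 = 8 hours
Minute difference: 49 - 5 = 44 minutes
Total minutes: 524
Complete hours: 524 / 60 = 8 (remainder 44)

8


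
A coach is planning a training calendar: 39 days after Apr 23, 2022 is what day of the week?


Start: 2022-04-23 (Saturday)
Step 1 - find target date: add 39 days
  2022-04-23 + 39 days = 2022-06-01
Step 2 - day of week:
  39 mod 7 = 4
  Saturday + 4 days -> Wednesday
Result: Wednesday (2022-06-01)

Wednesday


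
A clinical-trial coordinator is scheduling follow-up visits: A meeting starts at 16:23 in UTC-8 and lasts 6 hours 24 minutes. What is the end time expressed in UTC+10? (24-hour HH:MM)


Start: 16:23 in UTC-8
Step 1 - add duration:
  minutes: 23 + 24 = 47
  hours: 16 + 6 + 0 = 22
  end in UTC-8: 22:47
Step 2 - convert UTC-8 -> UTC+10:
  offset difference: 10 - (-8) = 18 hours
  22 + (18) = 40 -> mod 24 = 16
Result: 16:47 in UTC+10

16:47


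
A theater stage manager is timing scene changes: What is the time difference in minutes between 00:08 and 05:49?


Start time: 00:08 = 8 minutes from midnight
End time: 05:49 = 349 minutes from midnight
Difference: 349 - 8 = 341 minutes
That is 5 hours and 41 minutes

341


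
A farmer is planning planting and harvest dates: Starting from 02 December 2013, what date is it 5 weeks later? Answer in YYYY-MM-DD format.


Start: 2013-12-02
Weeks to add: 5
Convert to days: 5 x 7 = 35 days
Add 35 days to 2013-12-02
Result: 2014-01-06

2014-01-06


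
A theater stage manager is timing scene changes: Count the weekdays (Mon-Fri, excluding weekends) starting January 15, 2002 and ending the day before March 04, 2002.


Start: 2002-01-15 (Tuesday)
End (exclusive): 2002-03-04 (Monday)
Total calendar days: 48
Full weeks: 48 // 7 = 6 -> 30 weekdays
Remaining 6 days starting on Tuesday:
  Tue(w), Wed(w), Thu(w), Fri(w), Sat(-), Sun(-) -> 4 weekdays
Total business days: 30 + 4 = 34

34


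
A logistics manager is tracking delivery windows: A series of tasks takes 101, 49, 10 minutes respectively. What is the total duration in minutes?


Durations: 101, 49, 10
Running sum: 101
+ 49 = 150
+ 10 = 160
Total duration: 160 minutes
That is 2 hours and 40 minutes

160


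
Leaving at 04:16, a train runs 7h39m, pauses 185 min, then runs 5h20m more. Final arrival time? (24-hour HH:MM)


Depart: 04:16
Leg 1: +459 min -> 11:55
Layover: +185 min -> 15:00
Leg 2: +320 min -> 20:20
Total travel: 964 minutes = 16h 4m
Arrival: 20:20

20:20


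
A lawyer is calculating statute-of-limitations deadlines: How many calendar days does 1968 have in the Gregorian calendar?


Year: 1968
Check leap year rules:
Divisible by 4? Yes
Divisible by 100? No
1968 is a leap year
Days: 366

366


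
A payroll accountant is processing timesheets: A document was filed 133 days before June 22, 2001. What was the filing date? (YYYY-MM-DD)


Start: 2001-06-22
Subtracting 133 days
Days already passed in June: 22
After going back through June: 111 more days to subtract
May 2001: 31 days, 80 remaining
April 2001: 30 days, 50 remaining
March 2001: 31 days, 19 remaining
February 2001 has 28 days, need 19
Result: 2001-02-09

2001-02-09


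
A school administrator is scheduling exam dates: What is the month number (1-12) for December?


Calendar month order:
11. November
12. December <--
December is month number 12

12


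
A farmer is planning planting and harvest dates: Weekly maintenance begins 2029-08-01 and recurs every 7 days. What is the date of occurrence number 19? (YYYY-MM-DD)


First occurrence: 2029-08-01 (occurrence 1)
Each occurrence is 7 days after the previous.
Occurrence 19 is 18 weeks after the first.
18 weeks = 126 days
2029-08-01 + 126 days = 2029-12-05

2029-12-05


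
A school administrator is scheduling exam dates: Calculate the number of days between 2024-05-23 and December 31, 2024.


Start: May 23, 2024
End: December 31, 2024
Days left in May: 8
June: 30
July: 31
August: 31
September: 30
... plus remaining months
Sum of remaining months: 214
Total: 8 + 214 = 222

222


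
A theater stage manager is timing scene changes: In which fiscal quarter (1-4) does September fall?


Month: September (month 9)
Q1: January-March (months 1-3)
Q2: April-June (months 4-6)
Q3: July-September (months 7-9)
Q4: October-December (months 10-12)
Month 9 falls in Q3

3


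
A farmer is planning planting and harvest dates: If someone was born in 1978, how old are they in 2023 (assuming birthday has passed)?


Birth year: 1978
Current year: 2023
Age = current year - birth year
Age = 2023 - 1978 = 45

45


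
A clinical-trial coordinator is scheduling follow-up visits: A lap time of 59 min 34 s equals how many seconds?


Minutes: 59
Seconds: 34
Convert minutes to seconds: 59 x 60 = 3540
Add remaining seconds: 3540 + 34 = 3574

3574


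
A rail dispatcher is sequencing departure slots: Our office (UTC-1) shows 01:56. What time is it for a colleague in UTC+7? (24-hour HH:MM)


Local time: 01:56 at UTC-1 (offset -1h)
Target zone: UTC+7 (offset 7h)
Difference: 7 - (-1) = 8 hours
Calculation: 1 + (8) = 9
Result: 09:56

09:56


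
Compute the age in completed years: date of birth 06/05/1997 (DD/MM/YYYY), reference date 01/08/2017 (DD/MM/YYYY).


Birth: 1997-05-06
Reference: 2017-08-01
Year difference: 2017 - 1997 = 20
Has birthday (05-06) occurred by 08-01? Yes
Age in full years: 20

20


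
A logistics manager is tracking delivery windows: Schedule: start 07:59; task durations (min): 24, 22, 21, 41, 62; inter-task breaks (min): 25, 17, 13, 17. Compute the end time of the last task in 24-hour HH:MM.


Start: 07:59 = 479 min from midnight
  after task 1 (24 min): 08:23
  after break (25 min): 08:48
  after task 2 (22 min): 09:10
  after break (17 min): 09:27
  after task 3 (21 min): 09:48
  after break (13 min): 10:01
  after task 4 (41 min): 10:42
  after break (17 min): 10:59
  after task 5 (62 min): 12:01
Total elapsed: 242 minutes
End time: 12:01

12:01


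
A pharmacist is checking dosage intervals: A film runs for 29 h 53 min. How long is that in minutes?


Hours: 29
Minutes: 53
Convert hours to minutes: 29 x 60 = 1740
Add remaining minutes: 1740 + 53 = 1793

1793


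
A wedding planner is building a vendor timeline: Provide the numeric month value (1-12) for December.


Calendar month order:
11. November
12. December <--
December is month number 12

12


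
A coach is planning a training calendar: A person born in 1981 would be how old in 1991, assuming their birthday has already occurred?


Birth year: 1981
Current year: 1991
Age = current year - birth year
Age = 1991 - 1981 = 10

10


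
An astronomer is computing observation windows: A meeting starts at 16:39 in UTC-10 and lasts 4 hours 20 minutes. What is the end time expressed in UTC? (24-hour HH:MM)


Start: 16:39 in UTC-10
Step 1 - add duration:
  minutes: 39 + 20 = 59
  hours: 16 + 4 + 0 = 20
  end in UTC-10: 20:59
Step 2 - convert UTC-10 -> UTC:
  offset difference: 0 - (-10) = 10 hours
  20 + (10) = 30 -> mod 24 = 6
Result: 06:59 in UTC

06:59


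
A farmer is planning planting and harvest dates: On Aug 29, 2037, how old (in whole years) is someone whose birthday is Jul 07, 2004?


Birth: 2004-07-07
Reference: 2037-08-29
Year difference: 2037 - 2004 = 33
Has birthday (07-07) occurred by 08-29? Yes
Age in full years: 33

33


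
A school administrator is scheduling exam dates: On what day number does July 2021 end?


Month: July
Year: 2021
July is a 31-day month
Total: 31 days

31


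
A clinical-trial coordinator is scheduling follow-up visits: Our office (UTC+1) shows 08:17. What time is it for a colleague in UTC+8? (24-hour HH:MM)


Local time: 08:17 at UTC+1 (offset 1h)
Target zone: UTC+8 (offset 8h)
Difference: 8 - (1) = 7 hours
Calculation: 8 + (7) = 15
Result: 15:17

15:17


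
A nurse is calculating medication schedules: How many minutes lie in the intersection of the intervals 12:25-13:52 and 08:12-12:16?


Interval A: [745, 832] minutes from midnight
Interval B: [492, 736] minutes from midnight
Overlap start = max(745, 492) = 745
Overlap end = min(832, 736) = 736
End <= start, so the intervals do not overlap: 0 minutes

0


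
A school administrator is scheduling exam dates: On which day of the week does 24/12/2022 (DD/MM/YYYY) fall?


Date: 2022-12-24
January 1, 2022 is a Saturday
Day of year: 358
Offset from Jan 1: 357 days
357 mod 7 = 0
Result: Saturday

Saturday


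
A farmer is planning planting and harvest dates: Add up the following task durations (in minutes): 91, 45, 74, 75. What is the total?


Durations: 91, 45, 74, 75
Running sum: 91
+ 45 = 136
+ 74 = 210
+ 75 = 285
Total duration: 285 minutes
That is 4 hours and 45 minutes

285


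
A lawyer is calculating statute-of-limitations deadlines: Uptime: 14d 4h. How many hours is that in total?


Days: 14
Extra hours: 4
Hours per day: 24
Days to hours: 14 x 24 = 336
Total: 336 + 4 = 340

340


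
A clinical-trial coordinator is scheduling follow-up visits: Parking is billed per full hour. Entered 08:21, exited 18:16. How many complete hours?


Start: 08:21
End: 18:16
Hour difference: 18 - 8 = 10 hours
Minute difference: 16 - 21 = -5 minutes
Total minutes: 595
Complete hours: 595 / 60 = 9 (remainder 55)

9


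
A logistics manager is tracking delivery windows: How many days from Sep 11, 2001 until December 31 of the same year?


Start: September 11, 2001
End: December 31, 2001
Days left in September: 19
October: 31
November: 30
December: 31
Sum of remaining months: 92
Total: 19 + 92 = 111

111


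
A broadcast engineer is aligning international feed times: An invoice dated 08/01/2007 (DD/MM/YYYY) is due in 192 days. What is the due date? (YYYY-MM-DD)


Start: 2007-01-08
Adding 192 days
Days remaining in January: 23
After January: 169 days still to add
February 2007: 28 days, 141 remaining
March 2007: 31 days, 110 remaining
April 2007: 30 days, 80 remaining
May 2007: 31 days, 49 remaining
Result: 2007-07-19

2007-07-19


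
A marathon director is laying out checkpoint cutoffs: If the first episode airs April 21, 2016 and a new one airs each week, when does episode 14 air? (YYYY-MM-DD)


First occurrence: 2016-04-21 (occurrence 1)
Each occurrence is 7 days after the previous.
Occurrence 14 is 13 weeks after the first.
13 weeks = 91 days
2016-04-21 + 91 days = 2016-07-21

2016-07-21


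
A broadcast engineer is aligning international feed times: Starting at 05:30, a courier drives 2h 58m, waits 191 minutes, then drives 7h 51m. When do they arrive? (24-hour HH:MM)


Depart: 05:30
Leg 1: +178 min -> 08:28
Layover: +191 min -> 11:39
Leg 2: +471 min -> 19:30
Total travel: 840 minutes = 14h 0m
Arrival: 19:30

19:30


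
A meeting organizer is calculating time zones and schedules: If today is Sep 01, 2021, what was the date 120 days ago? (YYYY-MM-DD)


Start: 2021-09-01
Subtracting 120 days
Days already passed in September: 1
After going back through September: 119 more days to subtract
August 2021: 31 days, 88 remaining
July 2021: 31 days, 57 remaining
June 2021: 30 days, 27 remaining
May 2021 has 31 days, need 27
Result: 2021-05-04

2021-05-04


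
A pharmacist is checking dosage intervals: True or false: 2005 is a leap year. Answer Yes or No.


Year: 2005
Divisible by 4? 2005 / 4 = 501.25 -> No
Not divisible by 4, so NOT a leap year

No


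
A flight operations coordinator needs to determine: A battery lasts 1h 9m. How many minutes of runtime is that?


Hours: 1
Extra minutes: 9
Minutes per hour: 60
Hours to minutes: 1 x 60 = 60
Total: 60 + 9 = 69

69


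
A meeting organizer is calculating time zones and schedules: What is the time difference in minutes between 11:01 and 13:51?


Start time: 11:01 = 661 minutes from midnight
End time: 13:51 = 831 minutes from midnight
Difference: 831 - 661 = 170 minutes
That is 2 hours and 50 minutes

170


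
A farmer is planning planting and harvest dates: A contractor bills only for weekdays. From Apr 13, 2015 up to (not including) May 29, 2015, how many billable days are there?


Start: 2015-04-13 (Monday)
End (exclusive): 2015-05-29 (Friday)
Total calendar days: 46
Full weeks: 46 // 7 = 6 -> 30 weekdays
Remaining 4 days starting on Monday:
  Mon(w), Tue(w), Wed(w), Thu(w) -> 4 weekdays
Total business days: 30 + 4 = 34

34


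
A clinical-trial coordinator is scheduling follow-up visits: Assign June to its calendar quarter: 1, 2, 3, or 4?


Month: June (month 6)
Q1: January-March (months 1-3)
Q2: April-June (months 4-6)
Q3: July-September (months 7-9)
Q4: October-December (months 10-12)
Month 6 falls in Q2

2


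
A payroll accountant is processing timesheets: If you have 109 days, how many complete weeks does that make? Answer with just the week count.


Total days: 109
Days per week: 7
Division: 109 / 7 = 15 remainder 4
Complete weeks: 15
Remaining days: 4

15


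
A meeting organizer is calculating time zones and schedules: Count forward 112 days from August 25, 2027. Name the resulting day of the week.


Start: 2027-08-25 (Wednesday)
Step 1 - find target date: add 112 days
  2027-08-25 + 112 days = 2027-12-15
Step 2 - day of week:
  112 mod 7 = 0
  Wednesday + 0 days -> Wednesday
Result: Wednesday (2027-12-15)

Wednesday


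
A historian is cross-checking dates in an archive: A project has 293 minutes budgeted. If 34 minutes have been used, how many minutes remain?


Total budget: 293 minutes
Time used: 34 minutes
Remaining: 293 - 34 = 259 minutes
Percent used: 11.6%
Percent remaining: 88.4%

259


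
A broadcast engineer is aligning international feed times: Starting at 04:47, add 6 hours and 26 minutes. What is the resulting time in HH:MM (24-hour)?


Start time: 04:47
Adding: 6 hours 26 minutes
Minutes: 47 + 26 = 73
Minute overflow: 73 >= 60, so carry 1 hour, minutes = 13
Hours: 4 + 6 + 1 = 11
Result: 11:13

11:13


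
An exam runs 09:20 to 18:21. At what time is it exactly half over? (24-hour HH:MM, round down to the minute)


Start time: 09:20 = 560 minutes from midnight
End time: 18:21 = 1101 minutes from midnight
Sum: 560 + 1101 = 1661
Midpoint: 1661 / 2 = 830 minutes
Convert: 830 / 60 = 13 hours, 50 minutes
Result: 13:50

13:50


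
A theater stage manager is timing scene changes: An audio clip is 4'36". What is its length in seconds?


Minutes: 4
Seconds: 36
Convert minutes to seconds: 4 x 60 = 240
Add remaining seconds: 240 + 36 = 276

276


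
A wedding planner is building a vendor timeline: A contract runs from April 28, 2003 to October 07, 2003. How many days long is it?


Start date: 2003-04-28
End date: 2003-10-07
Apr 2003: +3 days
May 2003: +31 days
Jun 2003: +30 days
... (4 more months)
Total: 162 days

162


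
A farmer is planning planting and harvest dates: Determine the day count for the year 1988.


Year: 1988
Check leap year rules:
Divisible by 4? Yes
Divisible by 100? No
1988 is a leap year
Days: 366

366


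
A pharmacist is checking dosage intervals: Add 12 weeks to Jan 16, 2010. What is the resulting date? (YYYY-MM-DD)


Start: 2010-01-16
Weeks to add: 12
Convert to days: 12 x 7 = 84 days
Add 84 days to 2010-01-16
Result: 2010-04-10

2010-04-10


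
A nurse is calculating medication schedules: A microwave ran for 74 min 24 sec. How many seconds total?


Minutes: 74
Extra seconds: 24
Seconds per minute: 60
Minutes to seconds: 74 x 60 = 4440
Total: 4440 + 24 = 4464

4464


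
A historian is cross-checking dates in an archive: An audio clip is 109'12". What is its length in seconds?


Minutes: 109
Seconds: 12
Convert minutes to seconds: 109 x 60 = 6540
Add remaining seconds: 6540 + 12 = 6552

6552


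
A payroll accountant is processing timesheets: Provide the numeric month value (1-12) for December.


Calendar month order:
11. November
12. December <--
December is month number 12

12


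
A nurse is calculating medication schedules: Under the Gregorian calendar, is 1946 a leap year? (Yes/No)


Year: 1946
Divisible by 4? 1946 / 4 = 486.5 -> No
Not divisible by 4, so NOT a leap year

No


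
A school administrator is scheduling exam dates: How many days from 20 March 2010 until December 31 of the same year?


Start: March 20, 2010
End: December 31, 2010
Days left in March: 11
April: 30
May: 31
June: 30
July: 31
... plus remaining months
Sum of remaining months: 275
Total: 11 + 275 = 286

286


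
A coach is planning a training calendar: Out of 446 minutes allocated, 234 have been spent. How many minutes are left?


Total budget: 446 minutes
Time used: 234 minutes
Remaining: 446 - 234 = 212 minutes
Percent used: 52.5%
Percent remaining: 47.5%

212


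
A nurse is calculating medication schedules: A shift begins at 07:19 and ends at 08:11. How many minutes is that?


Start time: 07:19 = 439 minutes from midnight
End time: 08:11 = 491 minutes from midnight
Difference: 491 - 439 = 52 minutes
That is 0 hours and 52 minutes

52


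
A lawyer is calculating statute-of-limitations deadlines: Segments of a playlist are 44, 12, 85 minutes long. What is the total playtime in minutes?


Durations: 44, 12, 85
Running sum: 44
+ 12 = 56
+ 85 = 141
Total duration: 141 minutes
That is 2 hours and 21 minutes

141


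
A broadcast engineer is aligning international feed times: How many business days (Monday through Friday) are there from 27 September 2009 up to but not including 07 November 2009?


Start: 2009-09-27 (Sunday)
End (exclusive): 2009-11-07 (Saturday)
Total calendar days: 41
Full weeks: 41 // 7 = 5 -> 25 weekdays
Remaining 6 days starting on Sunday:
  Sun(-), Mon(w), Tue(w), Wed(w), Thu(w), Fri(w) -> 5 weekdays
Total business days: 25 + 5 = 30

30


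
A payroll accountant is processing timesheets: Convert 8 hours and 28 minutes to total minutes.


Hours: 8
Extra minutes: 28
Minutes per hour: 60
Hours to minutes: 8 x 60 = 480
Total: 480 + 28 = 508

508
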